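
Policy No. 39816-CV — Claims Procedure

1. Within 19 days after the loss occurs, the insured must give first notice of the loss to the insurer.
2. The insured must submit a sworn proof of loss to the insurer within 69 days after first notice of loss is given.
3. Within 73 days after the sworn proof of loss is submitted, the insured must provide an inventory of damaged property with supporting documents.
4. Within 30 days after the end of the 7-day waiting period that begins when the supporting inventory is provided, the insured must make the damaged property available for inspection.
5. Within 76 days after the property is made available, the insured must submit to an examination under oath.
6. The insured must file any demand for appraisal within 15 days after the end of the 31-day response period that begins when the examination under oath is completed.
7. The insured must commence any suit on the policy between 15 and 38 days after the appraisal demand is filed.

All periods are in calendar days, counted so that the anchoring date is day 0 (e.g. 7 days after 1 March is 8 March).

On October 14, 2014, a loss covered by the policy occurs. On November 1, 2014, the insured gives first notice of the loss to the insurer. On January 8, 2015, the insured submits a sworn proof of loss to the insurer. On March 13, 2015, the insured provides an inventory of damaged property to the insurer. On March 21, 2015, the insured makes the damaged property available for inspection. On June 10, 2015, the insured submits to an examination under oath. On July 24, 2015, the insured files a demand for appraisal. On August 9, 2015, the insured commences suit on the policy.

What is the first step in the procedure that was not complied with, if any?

Step 1 — counting 19 days from October 14, 2014 (when the loss occurs) gives a deadline of November 2, 2014; completed November 1, 2014, before the deadline.
Step 2 — counting 69 days from November 1, 2014 (when first notice of loss is given) gives a deadline of January 9, 2015; done January 8, 2015 — timely.
Step 3 — counting 73 days from January 8, 2015 (when the sworn proof of loss is submitted) gives a deadline of March 22, 2015; done March 13, 2015 — timely.
Step 4 — counting 30 days from March 20, 2015 (end of the 7-day waiting period, which began when the supporting inventory is provided on March 13, 2015) gives a deadline of April 19, 2015; done March 21, 2015 — timely.
Step 5 — counting 76 days from March 21, 2015 (when the property is made available) gives a deadline of June 5, 2015; not done until June 10, 2015, 5 days after the deadline.

Step 5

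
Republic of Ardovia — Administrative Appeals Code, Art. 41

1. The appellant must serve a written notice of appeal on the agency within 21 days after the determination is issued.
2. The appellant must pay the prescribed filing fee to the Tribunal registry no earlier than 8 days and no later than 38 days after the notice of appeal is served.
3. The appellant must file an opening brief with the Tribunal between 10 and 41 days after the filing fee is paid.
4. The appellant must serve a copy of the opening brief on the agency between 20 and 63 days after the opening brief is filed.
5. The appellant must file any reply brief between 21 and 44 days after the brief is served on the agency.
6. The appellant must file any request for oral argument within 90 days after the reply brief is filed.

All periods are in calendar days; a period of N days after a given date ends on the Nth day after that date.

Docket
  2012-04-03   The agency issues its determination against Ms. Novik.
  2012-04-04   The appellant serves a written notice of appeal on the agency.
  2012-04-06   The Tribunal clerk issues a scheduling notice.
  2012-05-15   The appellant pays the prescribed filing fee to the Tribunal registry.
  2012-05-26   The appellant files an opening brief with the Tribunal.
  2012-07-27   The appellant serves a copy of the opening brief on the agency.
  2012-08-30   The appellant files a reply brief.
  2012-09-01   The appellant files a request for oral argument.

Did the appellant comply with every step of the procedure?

No

(1) due by 2012-04-03 + 21 days = 2012-04-24; 2012-04-04 is within that limit.
(2) the permitted window runs from 2012-04-04 + 8 = 2012-04-12 to 2012-04-04 + 38 = 2012-05-12; done 2012-05-15 — 3 days after the window closed.
The procedure was therefore not followed at step 2.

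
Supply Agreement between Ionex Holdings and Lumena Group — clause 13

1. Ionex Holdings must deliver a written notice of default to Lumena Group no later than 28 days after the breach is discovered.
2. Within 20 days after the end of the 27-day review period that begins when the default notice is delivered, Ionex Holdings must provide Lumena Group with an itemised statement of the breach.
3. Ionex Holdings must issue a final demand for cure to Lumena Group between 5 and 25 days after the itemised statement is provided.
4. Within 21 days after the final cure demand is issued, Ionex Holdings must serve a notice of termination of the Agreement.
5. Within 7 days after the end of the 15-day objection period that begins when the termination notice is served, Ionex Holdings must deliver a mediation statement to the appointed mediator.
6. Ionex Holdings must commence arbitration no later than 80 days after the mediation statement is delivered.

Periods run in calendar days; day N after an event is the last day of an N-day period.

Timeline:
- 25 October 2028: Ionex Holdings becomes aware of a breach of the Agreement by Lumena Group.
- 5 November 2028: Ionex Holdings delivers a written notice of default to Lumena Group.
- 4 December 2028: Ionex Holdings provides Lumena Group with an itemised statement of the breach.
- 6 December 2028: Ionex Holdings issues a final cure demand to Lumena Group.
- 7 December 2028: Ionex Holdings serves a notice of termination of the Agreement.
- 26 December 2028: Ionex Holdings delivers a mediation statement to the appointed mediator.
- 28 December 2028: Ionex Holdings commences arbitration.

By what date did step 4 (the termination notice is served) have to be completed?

27 December 2028

Step 4 runs from 6 December 2028, when the final cure demand is issued. 21 days after 6 December 2028 is 27 December 2028.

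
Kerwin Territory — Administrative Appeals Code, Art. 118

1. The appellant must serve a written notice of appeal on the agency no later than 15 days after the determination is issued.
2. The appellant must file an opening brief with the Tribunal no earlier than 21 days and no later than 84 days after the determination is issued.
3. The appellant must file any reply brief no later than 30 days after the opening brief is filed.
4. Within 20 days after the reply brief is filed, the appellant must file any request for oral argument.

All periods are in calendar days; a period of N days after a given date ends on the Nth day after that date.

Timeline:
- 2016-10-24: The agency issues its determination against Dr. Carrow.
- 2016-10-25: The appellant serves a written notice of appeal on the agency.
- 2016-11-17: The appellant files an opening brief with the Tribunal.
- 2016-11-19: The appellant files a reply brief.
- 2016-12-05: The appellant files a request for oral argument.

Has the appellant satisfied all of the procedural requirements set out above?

Step 1 — counting 15 days from 2016-10-24 (when the determination is issued) gives a deadline of 2016-11-08; done 2016-10-25 — timely.
Step 2 — 21 and 84 days from 2016-10-24 (when the determination is issued) are 2016-11-14 and 2017-01-16 respectively; done 2016-11-17 — within the window.
Step 3 — counting 30 days from 2016-11-17 (when the opening brief is filed) gives a deadline of 2016-12-17; completed 2016-11-19, before the deadline.
Step 4 — counting 20 days from 2016-11-19 (when the reply brief is filed) gives a deadline of 2016-12-09; completed 2016-12-05, before the deadline.

Yes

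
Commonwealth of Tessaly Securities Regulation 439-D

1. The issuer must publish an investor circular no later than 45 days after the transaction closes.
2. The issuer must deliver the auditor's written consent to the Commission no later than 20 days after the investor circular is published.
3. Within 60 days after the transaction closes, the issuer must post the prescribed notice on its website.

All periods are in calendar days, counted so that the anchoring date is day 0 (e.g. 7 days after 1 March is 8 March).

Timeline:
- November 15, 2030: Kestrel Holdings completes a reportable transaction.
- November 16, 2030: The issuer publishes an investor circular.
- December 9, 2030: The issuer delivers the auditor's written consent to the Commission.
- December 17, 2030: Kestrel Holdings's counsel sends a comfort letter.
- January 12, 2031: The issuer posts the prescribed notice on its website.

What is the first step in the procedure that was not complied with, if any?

(1) due by November 15, 2030 + 45 days = December 30, 2030; November 16, 2030 is within that limit.
(2) due by November 16, 2030 + 20 days = December 6, 2030; December 9, 2030 misses that deadline by 3 days.

Step 2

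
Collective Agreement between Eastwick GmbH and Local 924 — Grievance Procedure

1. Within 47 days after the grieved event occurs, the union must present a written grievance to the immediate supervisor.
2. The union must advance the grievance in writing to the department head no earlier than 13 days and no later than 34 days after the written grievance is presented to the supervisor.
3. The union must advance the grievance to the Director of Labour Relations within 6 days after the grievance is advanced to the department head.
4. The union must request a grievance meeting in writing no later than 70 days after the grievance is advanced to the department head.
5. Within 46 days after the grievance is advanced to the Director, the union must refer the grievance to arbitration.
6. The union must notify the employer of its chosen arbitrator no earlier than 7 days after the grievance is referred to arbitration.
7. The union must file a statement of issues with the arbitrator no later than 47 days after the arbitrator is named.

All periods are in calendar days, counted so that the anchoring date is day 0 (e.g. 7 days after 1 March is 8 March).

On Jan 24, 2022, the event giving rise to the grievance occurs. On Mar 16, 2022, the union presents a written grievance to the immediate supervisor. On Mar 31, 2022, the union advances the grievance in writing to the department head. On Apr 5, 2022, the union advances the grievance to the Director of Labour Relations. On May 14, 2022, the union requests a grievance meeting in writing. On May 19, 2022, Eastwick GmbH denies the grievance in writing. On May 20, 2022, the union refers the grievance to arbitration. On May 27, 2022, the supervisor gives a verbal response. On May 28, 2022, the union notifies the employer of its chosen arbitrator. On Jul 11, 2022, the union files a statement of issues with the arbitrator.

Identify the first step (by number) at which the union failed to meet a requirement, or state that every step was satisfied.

(1) due by Jan 24, 2022 + 47 days = Mar 12, 2022; done Mar 16, 2022 — 4 days late.
That is the first point of non-compliance.

Step 1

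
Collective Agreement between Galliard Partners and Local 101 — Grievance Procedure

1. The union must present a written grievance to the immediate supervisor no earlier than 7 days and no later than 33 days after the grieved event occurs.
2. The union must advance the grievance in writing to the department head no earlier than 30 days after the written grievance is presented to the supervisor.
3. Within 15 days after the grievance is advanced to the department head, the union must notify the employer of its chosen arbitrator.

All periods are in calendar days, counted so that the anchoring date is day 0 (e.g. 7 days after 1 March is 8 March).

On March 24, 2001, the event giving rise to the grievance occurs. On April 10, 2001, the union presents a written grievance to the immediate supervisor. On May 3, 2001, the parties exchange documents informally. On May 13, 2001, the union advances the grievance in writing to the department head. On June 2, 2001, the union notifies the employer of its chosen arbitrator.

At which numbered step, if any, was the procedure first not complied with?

Step 3

Step 1: the window is 7–33 days after March 24, 2001 (when the grieved event occurs), so March 31, 2001 through April 26, 2001; done April 10, 2001 — within the window.
Step 2: the earliest permitted date is 30 days after April 10, 2001 (when the written grievance is presented to the supervisor), i.e. May 10, 2001; done May 13, 2001 — permitted.
Step 3: 15 days after May 13, 2001 (when the grievance is advanced to the department head) is May 28, 2001; not done until June 2, 2001, 5 days after the deadline.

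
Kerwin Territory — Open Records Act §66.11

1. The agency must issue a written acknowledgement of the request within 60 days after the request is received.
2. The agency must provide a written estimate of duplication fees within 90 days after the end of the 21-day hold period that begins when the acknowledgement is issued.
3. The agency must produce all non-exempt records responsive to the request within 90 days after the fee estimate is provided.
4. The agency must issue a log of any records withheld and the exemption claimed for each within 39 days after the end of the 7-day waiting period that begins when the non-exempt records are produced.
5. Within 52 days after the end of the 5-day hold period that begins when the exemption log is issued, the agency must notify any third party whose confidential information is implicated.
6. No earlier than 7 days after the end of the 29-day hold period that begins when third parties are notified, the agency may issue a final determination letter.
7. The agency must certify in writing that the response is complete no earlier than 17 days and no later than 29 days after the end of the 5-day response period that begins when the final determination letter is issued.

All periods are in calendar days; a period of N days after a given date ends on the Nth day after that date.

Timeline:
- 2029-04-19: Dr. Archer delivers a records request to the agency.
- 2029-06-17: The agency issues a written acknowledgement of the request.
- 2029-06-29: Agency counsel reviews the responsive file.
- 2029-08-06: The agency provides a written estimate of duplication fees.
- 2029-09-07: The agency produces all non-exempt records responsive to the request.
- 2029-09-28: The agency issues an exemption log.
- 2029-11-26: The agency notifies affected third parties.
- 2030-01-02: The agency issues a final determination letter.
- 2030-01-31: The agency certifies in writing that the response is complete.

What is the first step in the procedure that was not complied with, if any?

Step 5

Step 1: 60 days after 2029-04-19 (when the request is received) is 2029-06-18; done 2029-06-17 — timely.
Step 2: 90 days after 2029-07-08 (end of the 21-day hold period, which began when the acknowledgement is issued on 2029-06-17) is 2029-10-06; 2029-08-06 is within that limit.
Step 3: 90 days after 2029-08-06 (when the fee estimate is provided) is 2029-11-04; done 2029-09-07 — timely.
Step 4: 39 days after 2029-09-14 (end of the 7-day waiting period, which began when the non-exempt records are produced on 2029-09-07) is 2029-10-23; completed 2029-09-28, before the deadline.
Step 5: 52 days after 2029-10-03 (end of the 5-day hold period, which began when the exemption log is issued on 2029-09-28) is 2029-11-24; 2029-11-26 misses that deadline by 2 days.
The analysis stops there.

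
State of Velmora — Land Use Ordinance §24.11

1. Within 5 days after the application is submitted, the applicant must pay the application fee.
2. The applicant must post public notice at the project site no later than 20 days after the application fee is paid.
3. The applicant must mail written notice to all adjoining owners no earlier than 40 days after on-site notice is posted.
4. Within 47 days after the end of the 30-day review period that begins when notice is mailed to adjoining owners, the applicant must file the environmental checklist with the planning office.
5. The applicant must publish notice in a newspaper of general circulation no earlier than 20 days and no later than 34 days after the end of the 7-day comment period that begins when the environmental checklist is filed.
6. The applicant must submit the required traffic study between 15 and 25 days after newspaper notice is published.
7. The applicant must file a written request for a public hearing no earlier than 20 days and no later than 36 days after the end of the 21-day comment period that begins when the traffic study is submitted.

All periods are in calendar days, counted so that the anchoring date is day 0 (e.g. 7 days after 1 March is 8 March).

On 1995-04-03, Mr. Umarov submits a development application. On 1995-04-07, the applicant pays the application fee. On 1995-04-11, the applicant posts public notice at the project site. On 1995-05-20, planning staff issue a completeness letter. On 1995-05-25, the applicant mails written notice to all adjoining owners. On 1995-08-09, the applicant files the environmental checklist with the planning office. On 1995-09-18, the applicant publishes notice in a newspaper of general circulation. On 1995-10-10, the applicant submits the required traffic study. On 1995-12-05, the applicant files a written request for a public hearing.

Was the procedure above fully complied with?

Yes

Step 1 — counting 5 days from 1995-04-03 (when the application is submitted) gives a deadline of 1995-04-08; 1995-04-07 is within that limit.
Step 2 — counting 20 days from 1995-04-07 (when the application fee is paid) gives a deadline of 1995-04-27; 1995-04-11 is within that limit.
Step 3 — must wait 40 days from 1995-04-11 (when on-site notice is posted), so not before 1995-05-21; 1995-05-25 is on or after that date.
Step 4 — counting 47 days from 1995-06-24 (end of the 30-day review period, which began when notice is mailed to adjoining owners on 1995-05-25) gives a deadline of 1995-08-10; 1995-08-09 is within that limit.
Step 5 — 20 and 34 days from 1995-08-16 (end of the 7-day comment period, which began when the environmental checklist is filed on 1995-08-09) are 1995-09-05 and 1995-09-19 respectively; done 1995-09-18, which is between those dates.
Step 6 — 15 and 25 days from 1995-09-18 (when newspaper notice is published) are 1995-10-03 and 1995-10-13 respectively; done 1995-10-10 — within the window.
Step 7 — 20 and 36 days from 1995-10-31 (end of the 21-day comment period, which began when the traffic study is submitted on 1995-10-10) are 1995-11-20 and 1995-12-06 respectively; done 1995-12-05, which is between those dates.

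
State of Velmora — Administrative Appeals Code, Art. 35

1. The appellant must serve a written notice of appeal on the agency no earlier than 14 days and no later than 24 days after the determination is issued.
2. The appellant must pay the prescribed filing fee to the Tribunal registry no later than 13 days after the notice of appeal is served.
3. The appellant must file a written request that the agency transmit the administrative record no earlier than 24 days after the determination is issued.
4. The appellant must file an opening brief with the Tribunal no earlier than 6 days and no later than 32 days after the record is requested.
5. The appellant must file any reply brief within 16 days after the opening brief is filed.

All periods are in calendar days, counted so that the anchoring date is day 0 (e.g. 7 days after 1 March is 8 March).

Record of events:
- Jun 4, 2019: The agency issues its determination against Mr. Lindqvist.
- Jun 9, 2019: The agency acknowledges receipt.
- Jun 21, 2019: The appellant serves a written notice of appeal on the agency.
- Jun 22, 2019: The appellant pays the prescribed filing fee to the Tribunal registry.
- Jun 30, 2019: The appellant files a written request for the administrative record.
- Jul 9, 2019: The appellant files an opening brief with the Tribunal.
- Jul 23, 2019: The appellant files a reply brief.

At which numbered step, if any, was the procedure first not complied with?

(1) the permitted window runs from Jun 4, 2019 + 14 = Jun 18, 2019 to Jun 4, 2019 + 24 = Jun 28, 2019; Jun 21, 2019 falls inside that range.
(2) due by Jun 21, 2019 + 13 days = Jul 4, 2019; Jun 22, 2019 is within that limit.
(3) permitted from Jun 4, 2019 + 24 days = Jun 28, 2019 onward; done Jun 30, 2019, after the minimum wait.
(4) the permitted window runs from Jun 30, 2019 + 6 = Jul 6, 2019 to Jun 30, 2019 + 32 = Aug 1, 2019; done Jul 9, 2019, which is between those dates.
(5) due by Jul 9, 2019 + 16 days = Jul 25, 2019; done Jul 23, 2019 — timely.

None — every step was satisfied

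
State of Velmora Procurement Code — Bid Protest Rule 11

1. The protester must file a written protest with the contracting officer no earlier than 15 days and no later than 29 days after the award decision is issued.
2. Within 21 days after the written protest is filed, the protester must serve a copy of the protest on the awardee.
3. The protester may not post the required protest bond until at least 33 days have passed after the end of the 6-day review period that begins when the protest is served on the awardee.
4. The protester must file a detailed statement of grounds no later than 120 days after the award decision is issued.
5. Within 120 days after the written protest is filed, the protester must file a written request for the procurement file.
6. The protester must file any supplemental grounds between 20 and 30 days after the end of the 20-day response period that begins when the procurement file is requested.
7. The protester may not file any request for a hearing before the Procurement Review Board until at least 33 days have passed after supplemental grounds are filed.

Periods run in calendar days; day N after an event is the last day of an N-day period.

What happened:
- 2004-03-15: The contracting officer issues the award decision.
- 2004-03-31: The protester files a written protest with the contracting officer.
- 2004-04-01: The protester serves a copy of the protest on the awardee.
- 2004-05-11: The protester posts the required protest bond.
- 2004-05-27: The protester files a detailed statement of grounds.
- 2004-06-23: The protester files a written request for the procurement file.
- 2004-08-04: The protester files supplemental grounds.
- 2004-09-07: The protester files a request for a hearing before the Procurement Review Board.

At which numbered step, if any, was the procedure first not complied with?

None — every step was satisfied

(1) the permitted window runs from 2004-03-15 + 15 = 2004-03-30 to 2004-03-15 + 29 = 2004-04-13; done 2004-03-31, which is between those dates.
(2) due by 2004-03-31 + 21 days = 2004-04-21; 2004-04-01 is within that limit.
(3) permitted from 2004-04-07 + 33 days = 2004-05-10 onward; 2004-05-11 is on or after that date.
(4) due by 2004-03-15 + 120 days = 2004-07-13; completed 2004-05-27, before the deadline.
(5) due by 2004-03-31 + 120 days = 2004-07-29; done 2004-06-23 — timely.
(6) the permitted window runs from 2004-07-13 + 20 = 2004-08-02 to 2004-07-13 + 30 = 2004-08-12; 2004-08-04 falls inside that range.
(7) permitted from 2004-08-04 + 33 days = 2004-09-06 onward; done 2004-09-07, after the minimum wait.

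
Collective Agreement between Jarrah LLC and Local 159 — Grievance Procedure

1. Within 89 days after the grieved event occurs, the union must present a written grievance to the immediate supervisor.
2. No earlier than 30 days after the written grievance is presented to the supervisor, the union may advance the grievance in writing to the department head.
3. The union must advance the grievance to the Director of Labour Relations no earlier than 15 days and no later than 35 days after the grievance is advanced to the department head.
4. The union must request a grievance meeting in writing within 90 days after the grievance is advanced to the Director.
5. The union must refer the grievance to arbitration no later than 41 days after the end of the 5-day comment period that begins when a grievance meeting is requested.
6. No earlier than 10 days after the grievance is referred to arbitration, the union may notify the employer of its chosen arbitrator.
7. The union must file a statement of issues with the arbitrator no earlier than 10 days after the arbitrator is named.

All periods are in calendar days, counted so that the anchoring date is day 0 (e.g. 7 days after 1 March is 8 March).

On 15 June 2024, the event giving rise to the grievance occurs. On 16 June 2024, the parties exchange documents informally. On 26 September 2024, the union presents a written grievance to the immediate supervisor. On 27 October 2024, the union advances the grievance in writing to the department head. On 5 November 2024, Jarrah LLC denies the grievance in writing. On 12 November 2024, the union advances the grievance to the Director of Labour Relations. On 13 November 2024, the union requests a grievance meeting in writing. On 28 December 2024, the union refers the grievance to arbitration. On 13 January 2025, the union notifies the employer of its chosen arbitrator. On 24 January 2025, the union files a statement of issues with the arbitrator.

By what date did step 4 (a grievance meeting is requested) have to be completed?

Step 4 runs from 12 November 2024, when the grievance is advanced to the Director. 90 days after 12 November 2024 is 10 February 2025.

10 February 2025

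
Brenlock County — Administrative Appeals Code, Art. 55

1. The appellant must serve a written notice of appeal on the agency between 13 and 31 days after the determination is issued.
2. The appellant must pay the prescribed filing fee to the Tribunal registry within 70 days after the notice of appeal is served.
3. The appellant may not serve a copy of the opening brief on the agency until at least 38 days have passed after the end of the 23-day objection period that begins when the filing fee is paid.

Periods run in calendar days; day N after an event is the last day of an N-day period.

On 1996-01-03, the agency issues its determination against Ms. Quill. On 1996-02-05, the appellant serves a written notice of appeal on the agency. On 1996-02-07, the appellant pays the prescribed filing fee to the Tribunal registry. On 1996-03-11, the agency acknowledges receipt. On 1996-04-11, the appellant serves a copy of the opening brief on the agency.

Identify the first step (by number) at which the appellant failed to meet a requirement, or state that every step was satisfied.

Step 1

Step 1: the window is 13–31 days after 1996-01-03 (when the determination is issued), so 1996-01-16 through 1996-02-03; done 1996-02-05 — 2 days after the window closed.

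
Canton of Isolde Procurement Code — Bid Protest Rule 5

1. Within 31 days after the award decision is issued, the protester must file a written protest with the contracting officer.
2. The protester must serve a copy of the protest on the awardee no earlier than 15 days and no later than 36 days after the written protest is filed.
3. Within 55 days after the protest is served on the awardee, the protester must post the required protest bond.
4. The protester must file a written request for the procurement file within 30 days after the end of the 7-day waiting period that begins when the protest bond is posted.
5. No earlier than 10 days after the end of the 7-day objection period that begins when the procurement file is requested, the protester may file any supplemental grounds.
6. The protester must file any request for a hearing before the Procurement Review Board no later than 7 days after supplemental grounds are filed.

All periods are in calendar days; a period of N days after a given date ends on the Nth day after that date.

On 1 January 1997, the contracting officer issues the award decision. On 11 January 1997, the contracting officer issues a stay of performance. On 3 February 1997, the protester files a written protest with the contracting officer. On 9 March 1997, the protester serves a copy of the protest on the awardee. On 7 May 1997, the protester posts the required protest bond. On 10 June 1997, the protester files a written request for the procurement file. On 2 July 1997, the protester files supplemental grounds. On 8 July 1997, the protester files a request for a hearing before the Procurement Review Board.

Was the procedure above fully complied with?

No

Step 1 — counting 31 days from 1 January 1997 (when the award decision is issued) gives a deadline of 1 February 1997; not done until 3 February 1997, 2 days after the deadline.
Later steps need not be reached.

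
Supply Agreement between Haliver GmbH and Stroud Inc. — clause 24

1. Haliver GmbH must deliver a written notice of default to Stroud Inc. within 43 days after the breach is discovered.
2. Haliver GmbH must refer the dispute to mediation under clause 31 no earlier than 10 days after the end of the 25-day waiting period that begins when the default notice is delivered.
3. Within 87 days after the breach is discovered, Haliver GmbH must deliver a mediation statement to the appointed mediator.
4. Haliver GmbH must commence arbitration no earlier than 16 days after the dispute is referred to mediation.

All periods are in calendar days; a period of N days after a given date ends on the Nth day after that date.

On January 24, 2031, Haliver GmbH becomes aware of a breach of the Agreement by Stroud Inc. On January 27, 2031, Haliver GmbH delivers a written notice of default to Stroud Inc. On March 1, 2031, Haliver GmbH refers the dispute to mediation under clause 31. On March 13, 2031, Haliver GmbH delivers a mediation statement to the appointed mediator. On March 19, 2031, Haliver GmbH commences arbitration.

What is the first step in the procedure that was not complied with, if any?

Step 2

Step 1: 43 days after January 24, 2031 (when the breach is discovered) is March 8, 2031; January 27, 2031 is within that limit.
Step 2: the earliest permitted date is 10 days after February 21, 2031 (end of the 25-day waiting period, which began when the default notice is delivered on January 27, 2031), i.e. March 3, 2031; done March 1, 2031 — 2 days too early.
The procedure was therefore not followed at step 2.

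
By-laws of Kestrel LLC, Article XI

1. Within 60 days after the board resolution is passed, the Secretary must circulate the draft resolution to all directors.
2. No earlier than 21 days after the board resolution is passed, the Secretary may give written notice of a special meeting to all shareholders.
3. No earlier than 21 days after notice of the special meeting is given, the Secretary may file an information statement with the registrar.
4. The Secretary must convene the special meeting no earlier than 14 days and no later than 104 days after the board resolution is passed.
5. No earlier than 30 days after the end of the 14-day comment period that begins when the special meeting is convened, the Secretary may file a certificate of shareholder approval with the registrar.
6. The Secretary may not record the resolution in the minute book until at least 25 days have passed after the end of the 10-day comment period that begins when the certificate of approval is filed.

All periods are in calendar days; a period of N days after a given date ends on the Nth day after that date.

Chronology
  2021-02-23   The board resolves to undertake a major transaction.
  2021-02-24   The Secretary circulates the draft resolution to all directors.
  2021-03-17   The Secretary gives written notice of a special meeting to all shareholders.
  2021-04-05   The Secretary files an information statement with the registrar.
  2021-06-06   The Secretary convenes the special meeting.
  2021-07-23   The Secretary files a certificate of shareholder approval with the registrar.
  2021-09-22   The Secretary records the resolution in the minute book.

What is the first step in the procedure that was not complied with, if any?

(1) due by 2021-02-23 + 60 days = 2021-04-24; completed 2021-02-24, before the deadline.
(2) permitted from 2021-02-23 + 21 days = 2021-03-16 onward; 2021-03-17 is on or after that date.
(3) permitted from 2021-03-17 + 21 days = 2021-04-07 onward; acted on 2021-04-05, 2 days prematurely.
Later steps need not be reached.

Step 3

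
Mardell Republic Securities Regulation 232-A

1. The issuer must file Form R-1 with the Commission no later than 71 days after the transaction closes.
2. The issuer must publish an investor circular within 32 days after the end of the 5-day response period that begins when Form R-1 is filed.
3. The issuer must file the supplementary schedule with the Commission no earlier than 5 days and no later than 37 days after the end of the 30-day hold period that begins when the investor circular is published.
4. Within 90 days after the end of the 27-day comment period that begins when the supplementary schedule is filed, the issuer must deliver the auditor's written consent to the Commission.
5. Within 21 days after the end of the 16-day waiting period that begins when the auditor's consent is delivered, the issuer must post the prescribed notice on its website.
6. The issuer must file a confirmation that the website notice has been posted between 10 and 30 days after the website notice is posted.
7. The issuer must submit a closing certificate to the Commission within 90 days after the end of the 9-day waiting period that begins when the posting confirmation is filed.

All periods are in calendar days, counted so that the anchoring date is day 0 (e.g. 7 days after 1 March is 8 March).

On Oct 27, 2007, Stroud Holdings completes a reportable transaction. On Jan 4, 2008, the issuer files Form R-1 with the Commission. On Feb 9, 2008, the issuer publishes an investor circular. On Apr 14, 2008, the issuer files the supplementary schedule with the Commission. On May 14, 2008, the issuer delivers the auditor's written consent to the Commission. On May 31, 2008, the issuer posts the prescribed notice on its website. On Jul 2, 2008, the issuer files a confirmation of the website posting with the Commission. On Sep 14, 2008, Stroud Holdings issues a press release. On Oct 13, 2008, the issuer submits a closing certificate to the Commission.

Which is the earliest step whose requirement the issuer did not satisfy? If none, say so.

Step 1 — counting 71 days from Oct 27, 2007 (when the transaction closes) gives a deadline of Jan 6, 2008; completed Jan 4, 2008, before the deadline.
Step 2 — counting 32 days from Jan 9, 2008 (end of the 5-day response period, which began when Form R-1 is filed on Jan 4, 2008) gives a deadline of Feb 10, 2008; done Feb 9, 2008 — timely.
Step 3 — 5 and 37 days from Mar 10, 2008 (end of the 30-day hold period, which began when the investor circular is published on Feb 9, 2008) are Mar 15, 2008 and Apr 16, 2008 respectively; done Apr 14, 2008, which is between those dates.
Step 4 — counting 90 days from May 11, 2008 (end of the 27-day comment period, which began when the supplementary schedule is filed on Apr 14, 2008) gives a deadline of Aug 9, 2008; completed May 14, 2008, before the deadline.
Step 5 — counting 21 days from May 30, 2008 (end of the 16-day waiting period, which began when the auditor's consent is delivered on May 14, 2008) gives a deadline of Jun 20, 2008; completed May 31, 2008, before the deadline.
Step 6 — 10 and 30 days from May 31, 2008 (when the website notice is posted) are Jun 10, 2008 and Jun 30, 2008 respectively; done Jul 2, 2008 — 2 days after the window closed.

Step 6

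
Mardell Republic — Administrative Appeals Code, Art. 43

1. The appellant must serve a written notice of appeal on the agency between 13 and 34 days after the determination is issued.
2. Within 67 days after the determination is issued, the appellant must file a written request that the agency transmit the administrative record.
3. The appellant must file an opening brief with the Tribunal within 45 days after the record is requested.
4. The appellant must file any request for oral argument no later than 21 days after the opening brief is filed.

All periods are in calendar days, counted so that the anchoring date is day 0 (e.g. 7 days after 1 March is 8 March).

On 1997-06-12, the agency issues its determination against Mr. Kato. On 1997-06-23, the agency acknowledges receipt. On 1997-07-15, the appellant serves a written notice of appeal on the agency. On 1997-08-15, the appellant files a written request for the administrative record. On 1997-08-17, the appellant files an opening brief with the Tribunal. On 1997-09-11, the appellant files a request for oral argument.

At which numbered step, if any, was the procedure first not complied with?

Step 1 — 13 and 34 days from 1997-06-12 (when the determination is issued) are 1997-06-25 and 1997-07-16 respectively; done 1997-07-15 — within the window.
Step 2 — counting 67 days from 1997-06-12 (when the determination is issued) gives a deadline of 1997-08-18; done 1997-08-15 — timely.
Step 3 — counting 45 days from 1997-08-15 (when the record is requested) gives a deadline of 1997-09-29; 1997-08-17 is within that limit.
Step 4 — counting 21 days from 1997-08-17 (when the opening brief is filed) gives a deadline of 1997-09-07; 1997-09-11 misses that deadline by 4 days.
The analysis stops there.

Step 4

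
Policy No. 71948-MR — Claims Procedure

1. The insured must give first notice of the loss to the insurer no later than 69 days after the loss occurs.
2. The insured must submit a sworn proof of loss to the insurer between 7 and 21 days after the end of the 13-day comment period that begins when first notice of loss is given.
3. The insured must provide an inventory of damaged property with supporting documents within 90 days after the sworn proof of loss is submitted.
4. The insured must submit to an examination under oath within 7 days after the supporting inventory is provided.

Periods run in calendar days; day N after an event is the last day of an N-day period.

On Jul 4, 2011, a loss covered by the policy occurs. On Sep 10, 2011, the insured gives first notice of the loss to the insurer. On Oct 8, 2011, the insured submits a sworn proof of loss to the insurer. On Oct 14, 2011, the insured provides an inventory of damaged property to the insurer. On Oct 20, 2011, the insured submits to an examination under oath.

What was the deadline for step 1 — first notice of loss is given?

Sep 11, 2011

Step 1 runs from Jul 4, 2011, when the loss occurs. 69 days after Jul 4, 2011 is Sep 11, 2011.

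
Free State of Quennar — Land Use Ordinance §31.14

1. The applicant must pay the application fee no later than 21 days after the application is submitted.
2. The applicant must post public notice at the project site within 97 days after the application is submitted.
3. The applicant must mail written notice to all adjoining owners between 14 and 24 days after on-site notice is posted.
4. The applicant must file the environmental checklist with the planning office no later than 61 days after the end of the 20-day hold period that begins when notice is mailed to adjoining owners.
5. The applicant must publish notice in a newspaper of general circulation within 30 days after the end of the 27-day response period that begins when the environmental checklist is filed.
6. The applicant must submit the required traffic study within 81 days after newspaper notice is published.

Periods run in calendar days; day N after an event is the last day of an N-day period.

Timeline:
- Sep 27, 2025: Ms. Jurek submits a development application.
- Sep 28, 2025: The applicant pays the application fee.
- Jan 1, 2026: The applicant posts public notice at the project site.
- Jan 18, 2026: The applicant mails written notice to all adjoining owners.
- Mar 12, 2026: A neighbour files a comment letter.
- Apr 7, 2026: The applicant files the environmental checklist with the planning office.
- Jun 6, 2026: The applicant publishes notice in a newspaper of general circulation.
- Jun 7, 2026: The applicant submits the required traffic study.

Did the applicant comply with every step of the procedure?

No

Step 1 — counting 21 days from Sep 27, 2025 (when the application is submitted) gives a deadline of Oct 18, 2025; Sep 28, 2025 is within that limit.
Step 2 — counting 97 days from Sep 27, 2025 (when the application is submitted) gives a deadline of Jan 2, 2026; done Jan 1, 2026 — timely.
Step 3 — 14 and 24 days from Jan 1, 2026 (when on-site notice is posted) are Jan 15, 2026 and Jan 25, 2026 respectively; done Jan 18, 2026 — within the window.
Step 4 — counting 61 days from Feb 7, 2026 (end of the 20-day hold period, which began when notice is mailed to adjoining owners on Jan 18, 2026) gives a deadline of Apr 9, 2026; Apr 7, 2026 is within that limit.
Step 5 — counting 30 days from May 4, 2026 (end of the 27-day response period, which began when the environmental checklist is filed on Apr 7, 2026) gives a deadline of Jun 3, 2026; not done until Jun 6, 2026, 3 days after the deadline.
No need to go further; step 5 was not satisfied.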